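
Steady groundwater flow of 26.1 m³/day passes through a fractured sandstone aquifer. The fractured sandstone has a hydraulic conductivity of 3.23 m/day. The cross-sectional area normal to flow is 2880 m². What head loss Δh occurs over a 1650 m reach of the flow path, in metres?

From Q = K·A·i, i = Q / (K·A) = 26.1 / (3.230 × 2880) = 0.002806.
Head loss Δh = i · L = 0.002806 × 1650 = 4.629 m.

4.63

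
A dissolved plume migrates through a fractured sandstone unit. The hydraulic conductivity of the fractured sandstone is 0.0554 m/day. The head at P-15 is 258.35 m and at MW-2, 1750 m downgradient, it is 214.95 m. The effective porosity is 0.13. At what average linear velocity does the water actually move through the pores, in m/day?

0.0106

Hydraulic gradient i = (258.35 − 214.95) / 1750 = 43.4 / 1750 = 0.02480.
Darcy flux q = K · i = 0.05540 × 0.02480 = 0.001374 m/day.
Seepage velocity v = q / n_e = 0.001374 / 0.13 = 0.01057 m/day.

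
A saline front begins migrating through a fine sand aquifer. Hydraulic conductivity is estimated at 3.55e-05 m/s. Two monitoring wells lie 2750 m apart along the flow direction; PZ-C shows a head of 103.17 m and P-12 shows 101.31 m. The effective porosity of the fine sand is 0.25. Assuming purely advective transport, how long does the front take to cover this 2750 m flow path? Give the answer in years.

907

Convert K: 3.55e-05 m/s × 86400 = 3.067 m/day.
Hydraulic gradient i = (103.17 − 101.31) / 2750 = 1.86 / 2750 = 0.0006764.
Darcy flux q = K · i = 3.067 × 0.0006764 = 0.002075 m/day.
Seepage velocity v = q / n_e = 0.002075 / 0.25 = 0.008298 m/day.
Travel time t = L / v = 2750 / 0.008298 = 3.314e+05 days = 907.3 years.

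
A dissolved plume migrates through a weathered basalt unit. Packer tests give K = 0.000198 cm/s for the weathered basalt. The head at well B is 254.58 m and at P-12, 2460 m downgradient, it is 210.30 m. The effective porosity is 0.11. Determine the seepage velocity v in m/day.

0.0280

Convert K: 0.000198 cm/s × 864 = 0.1711 m/day.
Hydraulic gradient i = (254.58 − 210.30) / 2460 = 44.28 / 2460 = 0.01800.
Darcy flux q = K · i = 0.1711 × 0.01800 = 0.003079 m/day.
Seepage velocity v = q / n_e = 0.003079 / 0.11 = 0.02799 m/day.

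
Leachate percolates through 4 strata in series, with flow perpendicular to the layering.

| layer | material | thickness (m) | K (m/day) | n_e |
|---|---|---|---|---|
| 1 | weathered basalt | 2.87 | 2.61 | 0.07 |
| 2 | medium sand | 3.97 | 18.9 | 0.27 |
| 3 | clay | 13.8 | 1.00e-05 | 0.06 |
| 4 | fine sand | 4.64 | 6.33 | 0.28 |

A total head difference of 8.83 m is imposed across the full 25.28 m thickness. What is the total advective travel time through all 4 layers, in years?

With flow normal to the layers, continuity requires the same specific discharge q through every layer.
Σ(b_i/K_i) = 2.87/2.61 + 3.97/18.9 + 13.8/1.00e-05 + 4.64/6.33 = 1.380e+06 d.
q = Δh / Σ(b_i/K_i) = 8.83 / 1.380e+06 = 6.399e-06 m/day.
In each layer the seepage velocity is v_i = q/n_i, so the layer transit time is t_i = b_i·n_i / q:
  layer 1 (weathered basalt): t_1 = 2.87 × 0.07 / 6.399e-06 = 31398 d
  layer 2 (medium sand): t_2 = 3.97 × 0.27 / 6.399e-06 = 1.675e+05 d
  layer 3 (clay): t_3 = 13.8 × 0.06 / 6.399e-06 = 1.294e+05 d
  layer 4 (fine sand): t_4 = 4.64 × 0.28 / 6.399e-06 = 2.030e+05 d
Total t = Σ t_i = 5.314e+05 days = 1455 years.

1450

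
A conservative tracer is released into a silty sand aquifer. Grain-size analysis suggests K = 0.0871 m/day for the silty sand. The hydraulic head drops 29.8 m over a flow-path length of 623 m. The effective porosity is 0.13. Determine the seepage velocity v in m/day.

Hydraulic gradient i = Δh / L = 29.8 / 623 = 0.04783.
Darcy flux q = K · i = 0.08710 × 0.04783 = 0.004166 m/day.
Seepage velocity v = q / n_e = 0.004166 / 0.13 = 0.03205 m/day.

0.0320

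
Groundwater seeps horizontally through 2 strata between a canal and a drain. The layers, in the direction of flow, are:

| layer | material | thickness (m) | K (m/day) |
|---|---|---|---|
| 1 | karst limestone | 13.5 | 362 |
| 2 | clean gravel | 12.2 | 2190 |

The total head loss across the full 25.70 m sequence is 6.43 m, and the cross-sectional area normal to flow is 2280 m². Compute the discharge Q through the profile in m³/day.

Flow is perpendicular to layering, so the layers act in series and the equivalent K is the thickness-weighted harmonic mean.
Total thickness L = 13.5 + 12.2 = 25.70 m.
Σ(b_i/K_i) = 13.5/362 + 12.2/2190 = 0.04286 d.
K_eq = L / Σ(b_i/K_i) = 25.70 / 0.04286 = 599.6 m/day.
Q = K_eq · A · (Δh/L) = 599.6 × 2280 × (6.43/25.70) = 3.420e+05 m³/day.

342000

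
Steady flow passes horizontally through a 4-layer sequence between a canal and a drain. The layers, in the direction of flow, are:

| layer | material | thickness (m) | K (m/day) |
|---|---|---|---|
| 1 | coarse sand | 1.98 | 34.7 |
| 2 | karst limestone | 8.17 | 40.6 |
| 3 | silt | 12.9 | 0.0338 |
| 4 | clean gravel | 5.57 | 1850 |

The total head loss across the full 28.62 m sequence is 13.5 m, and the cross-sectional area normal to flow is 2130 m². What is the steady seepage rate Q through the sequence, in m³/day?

Flow is perpendicular to layering, so the layers act in series and the equivalent K is the thickness-weighted harmonic mean.
Total thickness L = 1.98 + 8.17 + 12.9 + 5.57 = 28.62 m.
Σ(b_i/K_i) = 1.98/34.7 + 8.17/40.6 + 12.9/0.0338 + 5.57/1850 = 381.9 d.
K_eq = L / Σ(b_i/K_i) = 28.62 / 381.9 = 0.07494 m/day.
Q = K_eq · A · (Δh/L) = 0.07494 × 2130 × (13.5/28.62) = 75.29 m³/day.

75.3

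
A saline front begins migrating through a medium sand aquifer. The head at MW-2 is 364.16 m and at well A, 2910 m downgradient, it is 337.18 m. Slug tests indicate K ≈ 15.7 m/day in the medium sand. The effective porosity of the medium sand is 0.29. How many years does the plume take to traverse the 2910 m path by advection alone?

Hydraulic gradient i = (364.16 − 337.18) / 2910 = 26.98 / 2910 = 0.009271.
Darcy flux q = K · i = 15.70 × 0.009271 = 0.1456 m/day.
Seepage velocity v = q / n_e = 0.1456 / 0.29 = 0.5019 m/day.
Travel time t = L / v = 2910 / 0.5019 = 5798 days = 15.87 years.

15.9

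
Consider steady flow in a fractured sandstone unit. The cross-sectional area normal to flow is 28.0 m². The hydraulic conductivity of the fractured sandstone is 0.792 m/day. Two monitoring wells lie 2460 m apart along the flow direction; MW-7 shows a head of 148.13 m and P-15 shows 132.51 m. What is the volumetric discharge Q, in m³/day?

0.141

Hydraulic gradient i = (148.13 − 132.51) / 2460 = 15.62 / 2460 = 0.006350.
Darcy's law: Q = K · A · i = 0.7920 × 28.00 × 0.006350 = 0.1408 m³/day.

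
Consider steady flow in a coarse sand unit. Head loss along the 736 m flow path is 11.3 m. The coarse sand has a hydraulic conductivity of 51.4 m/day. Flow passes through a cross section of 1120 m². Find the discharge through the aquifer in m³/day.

Hydraulic gradient i = Δh / L = 11.3 / 736 = 0.01535.
Darcy's law: Q = K · A · i = 51.40 × 1120 × 0.01535 = 883.9 m³/day.

884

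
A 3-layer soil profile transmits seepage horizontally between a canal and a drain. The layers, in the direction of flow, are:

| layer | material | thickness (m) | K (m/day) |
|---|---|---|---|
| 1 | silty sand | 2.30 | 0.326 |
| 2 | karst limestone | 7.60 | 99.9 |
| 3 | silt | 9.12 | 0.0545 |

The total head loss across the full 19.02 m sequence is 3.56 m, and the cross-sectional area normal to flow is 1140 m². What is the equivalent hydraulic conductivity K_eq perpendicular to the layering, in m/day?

Flow is perpendicular to layering, so the layers act in series and the equivalent K is the thickness-weighted harmonic mean.
Total thickness L = 2.30 + 7.60 + 9.12 = 19.02 m.
Σ(b_i/K_i) = 2.30/0.326 + 7.60/99.9 + 9.12/0.0545 = 174.5 d.
K_eq = L / Σ(b_i/K_i) = 19.02 / 174.5 = 0.1090 m/day.

0.109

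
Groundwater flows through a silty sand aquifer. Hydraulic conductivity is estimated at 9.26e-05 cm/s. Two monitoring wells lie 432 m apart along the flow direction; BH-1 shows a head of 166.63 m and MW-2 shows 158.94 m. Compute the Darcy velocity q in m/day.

Convert K: 9.26e-05 cm/s × 864 = 0.08001 m/day.
Hydraulic gradient i = (166.63 − 158.94) / 432 = 7.69 / 432 = 0.01780.
Specific discharge q = K · i = 0.08001 × 0.01780 = 0.001424 m/day.

0.00142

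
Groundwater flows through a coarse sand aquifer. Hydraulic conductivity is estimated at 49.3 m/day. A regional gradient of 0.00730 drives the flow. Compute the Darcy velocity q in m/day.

Hydraulic gradient i = 0.00730.
Specific discharge q = K · i = 49.30 × 0.007300 = 0.3599 m/day.

0.360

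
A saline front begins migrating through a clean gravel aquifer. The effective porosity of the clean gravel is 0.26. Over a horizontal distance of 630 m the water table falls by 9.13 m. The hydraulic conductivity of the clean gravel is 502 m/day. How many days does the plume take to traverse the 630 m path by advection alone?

Hydraulic gradient i = Δh / L = 9.13 / 630 = 0.01449.
Darcy flux q = K · i = 502.0 × 0.01449 = 7.275 m/day.
Seepage velocity v = q / n_e = 7.275 / 0.26 = 27.98 m/day.
Travel time t = L / v = 630 / 27.98 = 22.52 days.

22.5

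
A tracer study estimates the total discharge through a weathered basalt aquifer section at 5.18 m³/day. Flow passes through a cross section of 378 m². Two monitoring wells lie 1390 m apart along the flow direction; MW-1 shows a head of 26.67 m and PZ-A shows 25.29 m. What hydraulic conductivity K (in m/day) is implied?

13.8

Hydraulic gradient i = (26.67 − 25.29) / 1390 = 1.38 / 1390 = 0.0009928.
From Q = K·A·i, K = Q / (A·i) = 5.18 / (378.0 × 0.0009928) = 13.80 m/day.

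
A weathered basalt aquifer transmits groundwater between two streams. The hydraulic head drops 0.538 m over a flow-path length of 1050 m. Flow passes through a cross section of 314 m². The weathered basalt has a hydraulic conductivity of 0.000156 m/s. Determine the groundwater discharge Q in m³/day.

Convert K: 0.000156 m/s × 86400 = 13.48 m/day.
Hydraulic gradient i = Δh / L = 0.538 / 1050 = 0.0005124.
Darcy's law: Q = K · A · i = 13.48 × 314.0 × 0.0005124 = 2.169 m³/day.

2.17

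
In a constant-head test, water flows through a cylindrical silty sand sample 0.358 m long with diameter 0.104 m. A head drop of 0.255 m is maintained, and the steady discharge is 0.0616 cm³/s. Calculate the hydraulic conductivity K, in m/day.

Cross-sectional area A = π·(d/2)² = π × (0.104/2)² = 0.008495 m².
Convert discharge: 0.0616 cm³/s = 6.160e-08 m³/s.
Darcy's law rearranged: K = Q·L / (A·Δh) = 6.160e-08 × 0.358 / (0.008495 × 0.255) = 1.018e-05 m/s = 0.8796 m/day.

0.880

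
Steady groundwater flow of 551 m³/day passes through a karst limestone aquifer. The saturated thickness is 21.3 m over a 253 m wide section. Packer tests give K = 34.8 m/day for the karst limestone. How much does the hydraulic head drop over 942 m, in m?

2.77

Cross-sectional area A = 253 × 21.3 = 5389 m².
From Q = K·A·i, i = Q / (K·A) = 551 / (34.80 × 5389) = 0.002938.
Head loss Δh = i · L = 0.002938 × 942 = 2.768 m.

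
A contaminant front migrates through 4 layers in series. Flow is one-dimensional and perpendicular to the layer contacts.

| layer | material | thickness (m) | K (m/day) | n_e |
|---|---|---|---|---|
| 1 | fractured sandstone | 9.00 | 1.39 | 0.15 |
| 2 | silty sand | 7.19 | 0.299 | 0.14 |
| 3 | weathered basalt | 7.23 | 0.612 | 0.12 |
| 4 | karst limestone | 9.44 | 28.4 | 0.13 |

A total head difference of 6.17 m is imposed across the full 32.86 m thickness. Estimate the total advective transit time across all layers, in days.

30.8

With flow normal to the layers, continuity requires the same specific discharge q through every layer.
Σ(b_i/K_i) = 9.00/1.39 + 7.19/0.299 + 7.23/0.612 + 9.44/28.4 = 42.67 d.
q = Δh / Σ(b_i/K_i) = 6.17 / 42.67 = 0.1446 m/day.
In each layer the seepage velocity is v_i = q/n_i, so the layer transit time is t_i = b_i·n_i / q:
  layer 1 (fractured sandstone): t_1 = 9.00 × 0.15 / 0.1446 = 9.336 d
  layer 2 (silty sand): t_2 = 7.19 × 0.14 / 0.1446 = 6.961 d
  layer 3 (weathered basalt): t_3 = 7.23 × 0.12 / 0.1446 = 6.000 d
  layer 4 (karst limestone): t_4 = 9.44 × 0.13 / 0.1446 = 8.487 d
Total t = Σ t_i = 30.78 days.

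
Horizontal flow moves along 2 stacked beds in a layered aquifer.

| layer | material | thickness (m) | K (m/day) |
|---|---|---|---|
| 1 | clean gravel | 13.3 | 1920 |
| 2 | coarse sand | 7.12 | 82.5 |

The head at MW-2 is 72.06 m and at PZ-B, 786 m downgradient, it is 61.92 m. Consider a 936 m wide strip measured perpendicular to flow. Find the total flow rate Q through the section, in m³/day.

Flow is parallel to layering, so each bed carries its own Darcy discharge and the transmissivities add.
Σ(K_i·b_i) = 1920×13.3 + 82.5×7.12 = 26123 m²/day.
Hydraulic gradient i = (72.06 − 61.92) / 786 = 10.14 / 786 = 0.01290.
Q = Σ(K_i·b_i) · W · i = 26123 × 936 × 0.01290 = 3.154e+05 m³/day.

315000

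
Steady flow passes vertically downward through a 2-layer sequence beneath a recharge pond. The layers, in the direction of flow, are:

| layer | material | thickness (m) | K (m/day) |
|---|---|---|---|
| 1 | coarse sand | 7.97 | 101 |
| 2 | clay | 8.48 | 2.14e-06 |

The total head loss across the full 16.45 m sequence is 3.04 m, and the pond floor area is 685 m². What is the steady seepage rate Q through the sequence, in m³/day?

0.000526

Flow is perpendicular to layering, so the layers act in series and the equivalent K is the thickness-weighted harmonic mean.
Total thickness L = 7.97 + 8.48 = 16.45 m.
Σ(b_i/K_i) = 7.97/101 + 8.48/2.14e-06 = 3.963e+06 d.
K_eq = L / Σ(b_i/K_i) = 16.45 / 3.963e+06 = 4.151e-06 m/day.
Q = K_eq · A · (Δh/L) = 4.151e-06 × 685 × (3.04/16.45) = 0.0005255 m³/day.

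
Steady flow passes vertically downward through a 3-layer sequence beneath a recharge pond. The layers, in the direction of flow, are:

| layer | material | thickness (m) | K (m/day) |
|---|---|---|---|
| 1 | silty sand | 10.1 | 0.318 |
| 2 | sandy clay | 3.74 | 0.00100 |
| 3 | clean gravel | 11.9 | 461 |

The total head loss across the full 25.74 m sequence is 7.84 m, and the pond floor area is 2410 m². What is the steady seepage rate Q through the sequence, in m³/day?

5.01

Flow is perpendicular to layering, so the layers act in series and the equivalent K is the thickness-weighted harmonic mean.
Total thickness L = 10.1 + 3.74 + 11.9 = 25.74 m.
Σ(b_i/K_i) = 10.1/0.318 + 3.74/0.00100 + 11.9/461 = 3772 d.
K_eq = L / Σ(b_i/K_i) = 25.74 / 3772 = 0.006824 m/day.
Q = K_eq · A · (Δh/L) = 0.006824 × 2410 × (7.84/25.74) = 5.009 m³/day.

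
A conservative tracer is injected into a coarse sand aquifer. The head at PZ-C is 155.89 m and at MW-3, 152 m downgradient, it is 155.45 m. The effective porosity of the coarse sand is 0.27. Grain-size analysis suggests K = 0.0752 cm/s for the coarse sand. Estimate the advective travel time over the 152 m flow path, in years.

0.597

Convert K: 0.0752 cm/s × 864 = 64.97 m/day.
Hydraulic gradient i = (155.89 − 155.45) / 152 = 0.44 / 152 = 0.002895.
Darcy flux q = K · i = 64.97 × 0.002895 = 0.1881 m/day.
Seepage velocity v = q / n_e = 0.1881 / 0.27 = 0.6966 m/day.
Travel time t = L / v = 152 / 0.6966 = 218.2 days = 0.5974 years.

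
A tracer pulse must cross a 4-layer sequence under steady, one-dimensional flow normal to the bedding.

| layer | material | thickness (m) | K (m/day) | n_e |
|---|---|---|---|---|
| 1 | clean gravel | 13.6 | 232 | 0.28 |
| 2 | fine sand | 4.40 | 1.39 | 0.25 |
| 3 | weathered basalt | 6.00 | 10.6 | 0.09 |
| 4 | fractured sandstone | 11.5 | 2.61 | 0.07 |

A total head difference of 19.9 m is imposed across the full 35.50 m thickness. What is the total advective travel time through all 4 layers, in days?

2.58

With flow normal to the layers, continuity requires the same specific discharge q through every layer.
Σ(b_i/K_i) = 13.6/232 + 4.40/1.39 + 6.00/10.6 + 11.5/2.61 = 8.196 d.
q = Δh / Σ(b_i/K_i) = 19.9 / 8.196 = 2.428 m/day.
In each layer the seepage velocity is v_i = q/n_i, so the layer transit time is t_i = b_i·n_i / q:
  layer 1 (clean gravel): t_1 = 13.6 × 0.28 / 2.428 = 1.568 d
  layer 2 (fine sand): t_2 = 4.40 × 0.25 / 2.428 = 0.4531 d
  layer 3 (weathered basalt): t_3 = 6.00 × 0.09 / 2.428 = 0.2224 d
  layer 4 (fractured sandstone): t_4 = 11.5 × 0.07 / 2.428 = 0.3316 d
Total t = Σ t_i = 2.575 days.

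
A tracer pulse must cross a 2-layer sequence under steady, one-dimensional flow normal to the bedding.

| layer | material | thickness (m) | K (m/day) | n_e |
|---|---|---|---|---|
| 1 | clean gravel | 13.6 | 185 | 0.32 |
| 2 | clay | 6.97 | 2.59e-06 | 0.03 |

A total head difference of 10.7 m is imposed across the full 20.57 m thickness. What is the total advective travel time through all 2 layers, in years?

3140

With flow normal to the layers, continuity requires the same specific discharge q through every layer.
Σ(b_i/K_i) = 13.6/185 + 6.97/2.59e-06 = 2.691e+06 d.
q = Δh / Σ(b_i/K_i) = 10.7 / 2.691e+06 = 3.976e-06 m/day.
In each layer the seepage velocity is v_i = q/n_i, so the layer transit time is t_i = b_i·n_i / q:
  layer 1 (clean gravel): t_1 = 13.6 × 0.32 / 3.976e-06 = 1.095e+06 d
  layer 2 (clay): t_2 = 6.97 × 0.03 / 3.976e-06 = 52590 d
Total t = Σ t_i = 1.147e+06 days = 3141 years.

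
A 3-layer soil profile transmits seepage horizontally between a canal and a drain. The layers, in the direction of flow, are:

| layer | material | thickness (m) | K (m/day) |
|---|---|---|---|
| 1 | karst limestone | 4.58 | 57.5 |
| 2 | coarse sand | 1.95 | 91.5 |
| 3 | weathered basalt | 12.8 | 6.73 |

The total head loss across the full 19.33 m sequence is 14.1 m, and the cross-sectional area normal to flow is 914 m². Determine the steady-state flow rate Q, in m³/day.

Flow is perpendicular to layering, so the layers act in series and the equivalent K is the thickness-weighted harmonic mean.
Total thickness L = 4.58 + 1.95 + 12.8 = 19.33 m.
Σ(b_i/K_i) = 4.58/57.5 + 1.95/91.5 + 12.8/6.73 = 2.003 d.
K_eq = L / Σ(b_i/K_i) = 19.33 / 2.003 = 9.651 m/day.
Q = K_eq · A · (Δh/L) = 9.651 × 914 × (14.1/19.33) = 6434 m³/day.

6430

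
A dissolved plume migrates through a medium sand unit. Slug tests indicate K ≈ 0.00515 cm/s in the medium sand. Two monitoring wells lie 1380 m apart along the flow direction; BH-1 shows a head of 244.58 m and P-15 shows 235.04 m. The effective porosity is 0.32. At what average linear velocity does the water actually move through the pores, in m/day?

Convert K: 0.00515 cm/s × 864 = 4.450 m/day.
Hydraulic gradient i = (244.58 − 235.04) / 1380 = 9.54 / 1380 = 0.006913.
Darcy flux q = K · i = 4.450 × 0.006913 = 0.03076 m/day.
Seepage velocity v = q / n_e = 0.03076 / 0.32 = 0.09613 m/day.

0.0961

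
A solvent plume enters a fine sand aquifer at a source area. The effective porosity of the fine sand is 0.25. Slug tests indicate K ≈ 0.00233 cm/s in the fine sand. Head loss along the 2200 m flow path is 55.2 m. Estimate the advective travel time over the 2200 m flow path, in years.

Convert K: 0.00233 cm/s × 864 = 2.013 m/day.
Hydraulic gradient i = Δh / L = 55.2 / 2200 = 0.02509.
Darcy flux q = K · i = 2.013 × 0.02509 = 0.05051 m/day.
Seepage velocity v = q / n_e = 0.05051 / 0.25 = 0.2020 m/day.
Travel time t = L / v = 2200 / 0.2020 = 10889 days = 29.81 years.

29.8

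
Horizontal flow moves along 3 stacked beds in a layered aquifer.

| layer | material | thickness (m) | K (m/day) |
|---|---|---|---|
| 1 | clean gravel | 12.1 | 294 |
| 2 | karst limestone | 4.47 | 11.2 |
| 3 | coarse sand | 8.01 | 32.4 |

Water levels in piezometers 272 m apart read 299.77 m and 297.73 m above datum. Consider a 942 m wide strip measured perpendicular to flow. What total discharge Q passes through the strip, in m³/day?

Flow is parallel to layering, so each bed carries its own Darcy discharge and the transmissivities add.
Σ(K_i·b_i) = 294×12.1 + 11.2×4.47 + 32.4×8.01 = 3867 m²/day.
Hydraulic gradient i = (299.77 − 297.73) / 272 = 2.04 / 272 = 0.007500.
Q = Σ(K_i·b_i) · W · i = 3867 × 942 × 0.007500 = 27320 m³/day.

27300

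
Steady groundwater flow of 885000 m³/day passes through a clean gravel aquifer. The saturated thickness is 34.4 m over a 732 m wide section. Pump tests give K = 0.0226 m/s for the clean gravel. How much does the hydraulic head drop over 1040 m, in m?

Convert K: 0.0226 m/s × 86400 = 1953 m/day.
Cross-sectional area A = 732 × 34.4 = 25181 m².
From Q = K·A·i, i = Q / (K·A) = 885000 / (1953 × 25181) = 0.01800.
Head loss Δh = i · L = 0.01800 × 1040 = 18.72 m.

18.7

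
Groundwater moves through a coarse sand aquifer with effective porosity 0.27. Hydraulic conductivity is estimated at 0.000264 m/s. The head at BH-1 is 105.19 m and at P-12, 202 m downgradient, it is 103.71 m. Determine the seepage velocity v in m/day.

Convert K: 0.000264 m/s × 86400 = 22.81 m/day.
Hydraulic gradient i = (105.19 − 103.71) / 202 = 1.48 / 202 = 0.007327.
Darcy flux q = K · i = 22.81 × 0.007327 = 0.1671 m/day.
Seepage velocity v = q / n_e = 0.1671 / 0.27 = 0.6190 m/day.

0.619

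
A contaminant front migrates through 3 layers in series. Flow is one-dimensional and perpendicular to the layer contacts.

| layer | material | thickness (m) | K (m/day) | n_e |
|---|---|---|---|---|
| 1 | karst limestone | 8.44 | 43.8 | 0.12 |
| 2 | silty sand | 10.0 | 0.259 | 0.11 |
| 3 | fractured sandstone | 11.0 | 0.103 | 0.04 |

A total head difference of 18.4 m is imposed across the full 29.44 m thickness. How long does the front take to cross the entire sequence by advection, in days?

20.2

With flow normal to the layers, continuity requires the same specific discharge q through every layer.
Σ(b_i/K_i) = 8.44/43.8 + 10.0/0.259 + 11.0/0.103 = 145.6 d.
q = Δh / Σ(b_i/K_i) = 18.4 / 145.6 = 0.1264 m/day.
In each layer the seepage velocity is v_i = q/n_i, so the layer transit time is t_i = b_i·n_i / q:
  layer 1 (karst limestone): t_1 = 8.44 × 0.12 / 0.1264 = 8.014 d
  layer 2 (silty sand): t_2 = 10.0 × 0.11 / 0.1264 = 8.704 d
  layer 3 (fractured sandstone): t_3 = 11.0 × 0.04 / 0.1264 = 3.482 d
Total t = Σ t_i = 20.20 days.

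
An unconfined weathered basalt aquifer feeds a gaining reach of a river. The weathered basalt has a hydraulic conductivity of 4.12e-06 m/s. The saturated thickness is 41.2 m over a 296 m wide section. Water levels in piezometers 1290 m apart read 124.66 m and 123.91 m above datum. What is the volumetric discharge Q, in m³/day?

2.52

Convert K: 4.12e-06 m/s × 86400 = 0.3560 m/day.
Cross-sectional area A = 296 × 41.2 = 12195 m².
Hydraulic gradient i = (124.66 − 123.91) / 1290 = 0.75 / 1290 = 0.0005814.
Darcy's law: Q = K · A · i = 0.3560 × 12195 × 0.0005814 = 2.524 m³/day.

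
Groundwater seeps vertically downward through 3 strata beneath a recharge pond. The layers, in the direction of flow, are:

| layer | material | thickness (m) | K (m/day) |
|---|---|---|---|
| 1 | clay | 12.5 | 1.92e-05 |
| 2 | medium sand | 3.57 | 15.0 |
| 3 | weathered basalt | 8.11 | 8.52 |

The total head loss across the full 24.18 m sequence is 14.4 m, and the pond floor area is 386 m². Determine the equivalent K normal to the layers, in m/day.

3.71e-05

Flow is perpendicular to layering, so the layers act in series and the equivalent K is the thickness-weighted harmonic mean.
Total thickness L = 12.5 + 3.57 + 8.11 = 24.18 m.
Σ(b_i/K_i) = 12.5/1.92e-05 + 3.57/15.0 + 8.11/8.52 = 6.510e+05 d.
K_eq = L / Σ(b_i/K_i) = 24.18 / 6.510e+05 = 3.714e-05 m/day.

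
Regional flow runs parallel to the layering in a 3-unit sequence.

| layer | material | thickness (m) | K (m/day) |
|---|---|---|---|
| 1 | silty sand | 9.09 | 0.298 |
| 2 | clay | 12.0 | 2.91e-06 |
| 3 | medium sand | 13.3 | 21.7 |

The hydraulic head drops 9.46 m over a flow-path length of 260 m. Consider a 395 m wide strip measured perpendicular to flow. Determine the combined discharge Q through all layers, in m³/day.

Flow is parallel to layering, so each bed carries its own Darcy discharge and the transmissivities add.
Σ(K_i·b_i) = 0.298×9.09 + 2.91e-06×12.0 + 21.7×13.3 = 291.3 m²/day.
Hydraulic gradient i = Δh / L = 9.46 / 260 = 0.03638.
Q = Σ(K_i·b_i) · W · i = 291.3 × 395 × 0.03638 = 4187 m³/day.

4190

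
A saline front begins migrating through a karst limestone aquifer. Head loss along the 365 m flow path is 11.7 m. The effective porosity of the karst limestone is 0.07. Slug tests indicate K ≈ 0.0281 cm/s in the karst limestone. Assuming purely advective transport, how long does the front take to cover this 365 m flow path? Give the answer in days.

32.8

Convert K: 0.0281 cm/s × 864 = 24.28 m/day.
Hydraulic gradient i = Δh / L = 11.7 / 365 = 0.03205.
Darcy flux q = K · i = 24.28 × 0.03205 = 0.7782 m/day.
Seepage velocity v = q / n_e = 0.7782 / 0.07 = 11.12 m/day.
Travel time t = L / v = 365 / 11.12 = 32.83 days.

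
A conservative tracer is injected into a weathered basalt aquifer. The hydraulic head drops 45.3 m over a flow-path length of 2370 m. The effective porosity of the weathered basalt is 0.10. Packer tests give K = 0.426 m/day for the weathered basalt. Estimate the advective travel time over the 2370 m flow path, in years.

Hydraulic gradient i = Δh / L = 45.3 / 2370 = 0.01911.
Darcy flux q = K · i = 0.4260 × 0.01911 = 0.008143 m/day.
Seepage velocity v = q / n_e = 0.008143 / 0.10 = 0.08143 m/day.
Travel time t = L / v = 2370 / 0.08143 = 29106 days = 79.69 years.

79.7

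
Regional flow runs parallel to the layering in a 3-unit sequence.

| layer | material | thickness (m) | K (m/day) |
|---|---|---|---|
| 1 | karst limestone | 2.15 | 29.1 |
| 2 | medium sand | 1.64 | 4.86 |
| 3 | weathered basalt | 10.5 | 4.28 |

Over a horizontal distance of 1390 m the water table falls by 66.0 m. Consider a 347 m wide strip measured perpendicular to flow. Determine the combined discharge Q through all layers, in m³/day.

Flow is parallel to layering, so each bed carries its own Darcy discharge and the transmissivities add.
Σ(K_i·b_i) = 29.1×2.15 + 4.86×1.64 + 4.28×10.5 = 115.5 m²/day.
Hydraulic gradient i = Δh / L = 66.0 / 1390 = 0.04748.
Q = Σ(K_i·b_i) · W · i = 115.5 × 347 × 0.04748 = 1903 m³/day.

1900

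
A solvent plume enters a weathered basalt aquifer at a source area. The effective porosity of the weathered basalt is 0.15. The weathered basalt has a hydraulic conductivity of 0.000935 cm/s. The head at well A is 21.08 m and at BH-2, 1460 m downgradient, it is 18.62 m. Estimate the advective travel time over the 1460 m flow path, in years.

Convert K: 0.000935 cm/s × 864 = 0.8078 m/day.
Hydraulic gradient i = (21.08 − 18.62) / 1460 = 2.46 / 1460 = 0.001685.
Darcy flux q = K · i = 0.8078 × 0.001685 = 0.001361 m/day.
Seepage velocity v = q / n_e = 0.001361 / 0.15 = 0.009074 m/day.
Travel time t = L / v = 1460 / 0.009074 = 1.609e+05 days = 440.5 years.

441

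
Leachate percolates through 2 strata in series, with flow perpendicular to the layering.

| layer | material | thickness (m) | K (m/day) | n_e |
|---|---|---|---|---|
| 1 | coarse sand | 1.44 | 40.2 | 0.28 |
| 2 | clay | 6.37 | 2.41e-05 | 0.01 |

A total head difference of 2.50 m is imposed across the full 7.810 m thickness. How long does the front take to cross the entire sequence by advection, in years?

135

With flow normal to the layers, continuity requires the same specific discharge q through every layer.
Σ(b_i/K_i) = 1.44/40.2 + 6.37/2.41e-05 = 2.643e+05 d.
q = Δh / Σ(b_i/K_i) = 2.50 / 2.643e+05 = 9.458e-06 m/day.
In each layer the seepage velocity is v_i = q/n_i, so the layer transit time is t_i = b_i·n_i / q:
  layer 1 (coarse sand): t_1 = 1.44 × 0.28 / 9.458e-06 = 42629 d
  layer 2 (clay): t_2 = 6.37 × 0.01 / 9.458e-06 = 6735 d
Total t = Σ t_i = 49364 days = 135.2 years.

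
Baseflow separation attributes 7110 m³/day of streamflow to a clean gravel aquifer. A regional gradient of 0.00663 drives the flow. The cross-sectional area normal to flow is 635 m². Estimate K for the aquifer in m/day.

Hydraulic gradient i = 0.00663.
From Q = K·A·i, K = Q / (A·i) = 7110 / (635.0 × 0.006630) = 1689 m/day.

1690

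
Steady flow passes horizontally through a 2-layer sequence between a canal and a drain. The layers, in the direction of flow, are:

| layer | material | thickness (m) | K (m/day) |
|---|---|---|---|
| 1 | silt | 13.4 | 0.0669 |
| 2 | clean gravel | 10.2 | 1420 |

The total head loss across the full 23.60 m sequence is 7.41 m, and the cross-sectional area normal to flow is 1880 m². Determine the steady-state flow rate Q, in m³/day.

Flow is perpendicular to layering, so the layers act in series and the equivalent K is the thickness-weighted harmonic mean.
Total thickness L = 13.4 + 10.2 = 23.60 m.
Σ(b_i/K_i) = 13.4/0.0669 + 10.2/1420 = 200.3 d.
K_eq = L / Σ(b_i/K_i) = 23.60 / 200.3 = 0.1178 m/day.
Q = K_eq · A · (Δh/L) = 0.1178 × 1880 × (7.41/23.60) = 69.55 m³/day.

69.5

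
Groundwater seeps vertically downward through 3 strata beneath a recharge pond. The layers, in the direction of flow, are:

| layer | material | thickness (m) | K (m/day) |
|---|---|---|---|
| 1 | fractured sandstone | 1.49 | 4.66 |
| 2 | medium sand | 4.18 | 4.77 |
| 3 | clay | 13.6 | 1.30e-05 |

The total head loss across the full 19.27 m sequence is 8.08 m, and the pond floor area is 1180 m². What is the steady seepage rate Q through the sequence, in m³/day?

0.00911

Flow is perpendicular to layering, so the layers act in series and the equivalent K is the thickness-weighted harmonic mean.
Total thickness L = 1.49 + 4.18 + 13.6 = 19.27 m.
Σ(b_i/K_i) = 1.49/4.66 + 4.18/4.77 + 13.6/1.30e-05 = 1.046e+06 d.
K_eq = L / Σ(b_i/K_i) = 19.27 / 1.046e+06 = 1.842e-05 m/day.
Q = K_eq · A · (Δh/L) = 1.842e-05 × 1180 × (8.08/19.27) = 0.009114 m³/day.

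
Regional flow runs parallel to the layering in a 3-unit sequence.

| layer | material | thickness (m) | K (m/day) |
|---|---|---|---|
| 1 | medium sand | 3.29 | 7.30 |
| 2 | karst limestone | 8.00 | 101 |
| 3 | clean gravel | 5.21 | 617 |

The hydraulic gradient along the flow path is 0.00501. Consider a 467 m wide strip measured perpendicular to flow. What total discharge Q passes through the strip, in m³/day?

9470

Flow is parallel to layering, so each bed carries its own Darcy discharge and the transmissivities add.
Σ(K_i·b_i) = 7.30×3.29 + 101×8.00 + 617×5.21 = 4047 m²/day.
Hydraulic gradient i = 0.00501.
Q = Σ(K_i·b_i) · W · i = 4047 × 467 × 0.005010 = 9468 m³/day.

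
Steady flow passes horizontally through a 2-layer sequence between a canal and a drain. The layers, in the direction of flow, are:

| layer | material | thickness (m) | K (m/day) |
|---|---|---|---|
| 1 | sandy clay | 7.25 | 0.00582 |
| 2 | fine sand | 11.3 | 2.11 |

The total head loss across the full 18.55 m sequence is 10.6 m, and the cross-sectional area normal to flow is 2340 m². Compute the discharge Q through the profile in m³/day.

Flow is perpendicular to layering, so the layers act in series and the equivalent K is the thickness-weighted harmonic mean.
Total thickness L = 7.25 + 11.3 = 18.55 m.
Σ(b_i/K_i) = 7.25/0.00582 + 11.3/2.11 = 1251 d.
K_eq = L / Σ(b_i/K_i) = 18.55 / 1251 = 0.01483 m/day.
Q = K_eq · A · (Δh/L) = 0.01483 × 2340 × (10.6/18.55) = 19.83 m³/day.

19.8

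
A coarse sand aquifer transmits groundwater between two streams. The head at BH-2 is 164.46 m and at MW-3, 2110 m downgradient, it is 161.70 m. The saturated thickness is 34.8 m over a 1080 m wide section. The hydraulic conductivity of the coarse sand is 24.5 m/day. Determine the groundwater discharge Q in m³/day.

1200

Cross-sectional area A = 1080 × 34.8 = 37584 m².
Hydraulic gradient i = (164.46 − 161.70) / 2110 = 2.76 / 2110 = 0.001308.
Darcy's law: Q = K · A · i = 24.50 × 37584 × 0.001308 = 1204 m³/day.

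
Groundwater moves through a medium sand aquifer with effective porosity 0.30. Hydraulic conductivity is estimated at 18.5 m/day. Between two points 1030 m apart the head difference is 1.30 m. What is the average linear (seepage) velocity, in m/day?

Hydraulic gradient i = Δh / L = 1.30 / 1030 = 0.001262.
Darcy flux q = K · i = 18.50 × 0.001262 = 0.02335 m/day.
Seepage velocity v = q / n_e = 0.02335 / 0.30 = 0.07783 m/day.

0.0778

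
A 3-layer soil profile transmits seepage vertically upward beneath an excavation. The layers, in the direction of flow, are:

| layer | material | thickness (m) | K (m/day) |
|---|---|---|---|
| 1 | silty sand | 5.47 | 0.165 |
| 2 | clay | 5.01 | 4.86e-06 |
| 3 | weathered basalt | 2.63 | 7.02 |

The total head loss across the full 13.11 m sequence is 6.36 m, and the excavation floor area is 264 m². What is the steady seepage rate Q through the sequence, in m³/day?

Flow is perpendicular to layering, so the layers act in series and the equivalent K is the thickness-weighted harmonic mean.
Total thickness L = 5.47 + 5.01 + 2.63 = 13.11 m.
Σ(b_i/K_i) = 5.47/0.165 + 5.01/4.86e-06 + 2.63/7.02 = 1.031e+06 d.
K_eq = L / Σ(b_i/K_i) = 13.11 / 1.031e+06 = 1.272e-05 m/day.
Q = K_eq · A · (Δh/L) = 1.272e-05 × 264 × (6.36/13.11) = 0.001629 m³/day.

0.00163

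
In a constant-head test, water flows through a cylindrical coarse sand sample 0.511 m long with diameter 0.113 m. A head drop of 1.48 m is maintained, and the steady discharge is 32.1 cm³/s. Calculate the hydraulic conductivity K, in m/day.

95.5

Cross-sectional area A = π·(d/2)² = π × (0.113/2)² = 0.01003 m².
Convert discharge: 32.1 cm³/s = 3.210e-05 m³/s.
Darcy's law rearranged: K = Q·L / (A·Δh) = 3.210e-05 × 0.511 / (0.01003 × 1.48) = 0.001105 m/s = 95.48 m/day.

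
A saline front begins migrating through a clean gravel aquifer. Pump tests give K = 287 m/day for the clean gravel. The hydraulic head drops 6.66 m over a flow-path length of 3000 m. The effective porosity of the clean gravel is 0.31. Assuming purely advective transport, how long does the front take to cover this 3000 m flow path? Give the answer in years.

Hydraulic gradient i = Δh / L = 6.66 / 3000 = 0.002220.
Darcy flux q = K · i = 287.0 × 0.002220 = 0.6371 m/day.
Seepage velocity v = q / n_e = 0.6371 / 0.31 = 2.055 m/day.
Travel time t = L / v = 3000 / 2.055 = 1460 days = 3.996 years.

4.00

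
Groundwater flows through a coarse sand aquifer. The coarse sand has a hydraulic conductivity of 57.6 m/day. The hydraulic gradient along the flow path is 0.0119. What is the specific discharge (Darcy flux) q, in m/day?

0.685

Hydraulic gradient i = 0.0119.
Specific discharge q = K · i = 57.60 × 0.01190 = 0.6854 m/day.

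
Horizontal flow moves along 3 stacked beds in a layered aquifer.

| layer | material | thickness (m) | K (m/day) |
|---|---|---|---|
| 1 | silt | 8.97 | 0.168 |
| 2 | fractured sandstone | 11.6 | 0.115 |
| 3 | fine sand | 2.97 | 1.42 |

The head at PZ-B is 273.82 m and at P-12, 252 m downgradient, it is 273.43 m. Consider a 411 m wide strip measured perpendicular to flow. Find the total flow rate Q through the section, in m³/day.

4.49

Flow is parallel to layering, so each bed carries its own Darcy discharge and the transmissivities add.
Σ(K_i·b_i) = 0.168×8.97 + 0.115×11.6 + 1.42×2.97 = 7.058 m²/day.
Hydraulic gradient i = (273.82 − 273.43) / 252 = 0.39 / 252 = 0.001548.
Q = Σ(K_i·b_i) · W · i = 7.058 × 411 × 0.001548 = 4.490 m³/day.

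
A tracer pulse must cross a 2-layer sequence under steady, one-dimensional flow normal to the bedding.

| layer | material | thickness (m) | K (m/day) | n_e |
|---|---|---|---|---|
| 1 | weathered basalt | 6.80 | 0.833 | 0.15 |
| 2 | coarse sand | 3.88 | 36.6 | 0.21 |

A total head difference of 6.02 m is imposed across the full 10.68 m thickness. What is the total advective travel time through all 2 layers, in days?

2.52

With flow normal to the layers, continuity requires the same specific discharge q through every layer.
Σ(b_i/K_i) = 6.80/0.833 + 3.88/36.6 = 8.269 d.
q = Δh / Σ(b_i/K_i) = 6.02 / 8.269 = 0.7280 m/day.
In each layer the seepage velocity is v_i = q/n_i, so the layer transit time is t_i = b_i·n_i / q:
  layer 1 (weathered basalt): t_1 = 6.80 × 0.15 / 0.7280 = 1.401 d
  layer 2 (coarse sand): t_2 = 3.88 × 0.21 / 0.7280 = 1.119 d
Total t = Σ t_i = 2.520 days.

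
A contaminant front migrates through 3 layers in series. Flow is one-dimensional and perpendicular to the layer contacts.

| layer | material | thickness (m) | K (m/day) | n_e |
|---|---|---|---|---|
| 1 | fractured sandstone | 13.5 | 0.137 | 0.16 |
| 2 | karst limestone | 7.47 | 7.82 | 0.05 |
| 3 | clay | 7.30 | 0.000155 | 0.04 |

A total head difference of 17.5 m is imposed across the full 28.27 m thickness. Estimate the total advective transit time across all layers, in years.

With flow normal to the layers, continuity requires the same specific discharge q through every layer.
Σ(b_i/K_i) = 13.5/0.137 + 7.47/7.82 + 7.30/0.000155 = 47196 d.
q = Δh / Σ(b_i/K_i) = 17.5 / 47196 = 0.0003708 m/day.
In each layer the seepage velocity is v_i = q/n_i, so the layer transit time is t_i = b_i·n_i / q:
  layer 1 (fractured sandstone): t_1 = 13.5 × 0.16 / 0.0003708 = 5825 d
  layer 2 (karst limestone): t_2 = 7.47 × 0.05 / 0.0003708 = 1007 d
  layer 3 (clay): t_3 = 7.30 × 0.04 / 0.0003708 = 787.5 d
Total t = Σ t_i = 7620 days = 20.86 years.

20.9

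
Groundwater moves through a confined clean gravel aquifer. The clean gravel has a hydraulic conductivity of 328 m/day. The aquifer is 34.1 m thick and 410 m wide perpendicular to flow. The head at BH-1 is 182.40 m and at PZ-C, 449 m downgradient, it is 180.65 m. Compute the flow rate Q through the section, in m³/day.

17900

Cross-sectional area A = 410 × 34.1 = 13981 m².
Hydraulic gradient i = (182.40 − 180.65) / 449 = 1.75 / 449 = 0.003898.
Darcy's law: Q = K · A · i = 328.0 × 13981 × 0.003898 = 17873 m³/day.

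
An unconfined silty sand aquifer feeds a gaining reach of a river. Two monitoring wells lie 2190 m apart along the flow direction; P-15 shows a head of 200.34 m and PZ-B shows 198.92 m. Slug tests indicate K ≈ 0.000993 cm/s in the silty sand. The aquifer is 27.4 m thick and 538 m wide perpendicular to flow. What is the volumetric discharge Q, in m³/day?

8.20

Convert K: 0.000993 cm/s × 864 = 0.8580 m/day.
Cross-sectional area A = 538 × 27.4 = 14741 m².
Hydraulic gradient i = (200.34 − 198.92) / 2190 = 1.42 / 2190 = 0.0006484.
Darcy's law: Q = K · A · i = 0.8580 × 14741 × 0.0006484 = 8.200 m³/day.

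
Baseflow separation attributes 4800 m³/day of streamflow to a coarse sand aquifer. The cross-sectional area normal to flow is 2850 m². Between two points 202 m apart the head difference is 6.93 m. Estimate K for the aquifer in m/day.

49.1

Hydraulic gradient i = Δh / L = 6.93 / 202 = 0.03431.
From Q = K·A·i, K = Q / (A·i) = 4800 / (2850 × 0.03431) = 49.09 m/day.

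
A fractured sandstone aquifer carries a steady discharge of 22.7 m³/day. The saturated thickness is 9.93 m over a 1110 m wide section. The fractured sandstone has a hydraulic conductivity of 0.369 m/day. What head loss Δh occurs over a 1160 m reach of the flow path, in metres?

Cross-sectional area A = 1110 × 9.93 = 11022 m².
From Q = K·A·i, i = Q / (K·A) = 22.7 / (0.3690 × 11022) = 0.005581.
Head loss Δh = i · L = 0.005581 × 1160 = 6.474 m.

6.47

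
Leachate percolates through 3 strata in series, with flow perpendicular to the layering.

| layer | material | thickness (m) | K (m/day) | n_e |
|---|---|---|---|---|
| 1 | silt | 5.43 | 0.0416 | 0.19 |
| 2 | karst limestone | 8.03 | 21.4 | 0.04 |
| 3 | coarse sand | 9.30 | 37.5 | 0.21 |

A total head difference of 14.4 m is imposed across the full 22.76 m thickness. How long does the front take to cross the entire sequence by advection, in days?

30.1

With flow normal to the layers, continuity requires the same specific discharge q through every layer.
Σ(b_i/K_i) = 5.43/0.0416 + 8.03/21.4 + 9.30/37.5 = 131.2 d.
q = Δh / Σ(b_i/K_i) = 14.4 / 131.2 = 0.1098 m/day.
In each layer the seepage velocity is v_i = q/n_i, so the layer transit time is t_i = b_i·n_i / q:
  layer 1 (silt): t_1 = 5.43 × 0.19 / 0.1098 = 9.397 d
  layer 2 (karst limestone): t_2 = 8.03 × 0.04 / 0.1098 = 2.925 d
  layer 3 (coarse sand): t_3 = 9.30 × 0.21 / 0.1098 = 17.79 d
Total t = Σ t_i = 30.11 days.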